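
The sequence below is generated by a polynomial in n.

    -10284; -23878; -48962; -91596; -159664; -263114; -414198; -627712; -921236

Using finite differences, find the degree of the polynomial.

Δ: -13594, -25084, -42634, -68068, -103450, -151084, -213514, -293524
Δ²: -11490, -17550, -25434, -35382, -47634, -62430, -80010
Δ³: -6060, -7884, -9948, -12252, -14796, -17580
Δ⁴: -1824, -2064, -2304, -2544, -2784
Δ⁵: -240, -240, -240, -240
The fifth differences are constant, so the polynomial has degree 5.

5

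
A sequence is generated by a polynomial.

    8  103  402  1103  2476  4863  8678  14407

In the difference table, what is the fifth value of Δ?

D1: 95, 299, 701, 1373, 2387, 3815, 5729
D2: 204, 402, 672, 1014, 1428, 1914
D3: 198, 270, 342, 414, 486
D4: 72, 72, 72, 72

2387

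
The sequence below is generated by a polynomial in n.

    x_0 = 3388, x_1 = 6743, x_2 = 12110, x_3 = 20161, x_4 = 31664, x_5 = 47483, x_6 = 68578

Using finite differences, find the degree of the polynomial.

Δ: 3355, 5367, 8051, 11503, 15819, 21095
Δ²: 2012, 2684, 3452, 4316, 5276
Δ³: 672, 768, 864, 960
Δ⁴: 96, 96, 96
The fourth differences are constant, so the polynomial has degree 4.

4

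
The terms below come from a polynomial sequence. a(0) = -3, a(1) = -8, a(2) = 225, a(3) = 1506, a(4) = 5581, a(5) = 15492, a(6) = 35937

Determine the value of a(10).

D1: -5  233  1281  4075  9911  20445
D2: 238  1048  2794  5836  10534
D3: 810  1746  3042  4698
D4: 936  1296  1656
D5: 360  360
The fifth differences are constant (360).
1656 + 360 = 2016;  4698 + 2016 = 6714;  10534 + 6714 = 17248;  20445 + 17248 = 37693;  35937 + 37693 = 73630
2016 + 360 = 2376;  6714 + 2376 = 9090;  17248 + 9090 = 26338;  37693 + 26338 = 64031;  73630 + 64031 = 137661
2376 + 360 = 2736;  9090 + 2736 = 11826;  26338 + 11826 = 38164;  64031 + 38164 = 102195;  137661 + 102195 = 239856
2736 + 360 = 3096;  11826 + 3096 = 14922;  38164 + 14922 = 53086;  102195 + 53086 = 155281;  239856 + 155281 = 395137

395137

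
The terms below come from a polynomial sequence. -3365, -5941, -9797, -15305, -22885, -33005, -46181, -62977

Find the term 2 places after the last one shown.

-109925

First differences: -2576, -3856, -5508, -7580, -10120, -13176, -16796
Second differences: -1280, -1652, -2072, -2540, -3056, -3620
Third differences: -372, -420, -468, -516, -564
Fourth differences: -48, -48, -48, -48
Constant fourth difference = -48, so extend:
-564 − 48 = -612;  -3620 − 612 = -4232;  -16796 − 4232 = -21028;  -62977 − 21028 = -84005
-612 − 48 = -660;  -4232 − 660 = -4892;  -21028 − 4892 = -25920;  -84005 − 25920 = -109925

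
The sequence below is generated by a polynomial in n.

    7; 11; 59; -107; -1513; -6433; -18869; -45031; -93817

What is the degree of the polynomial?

4, 48, -166, -1406, -4920, -12436, -26162, -48786
44, -214, -1240, -3514, -7516, -13726, -22624
-258, -1026, -2274, -4002, -6210, -8898
-768, -1248, -1728, -2208, -2688
-480, -480, -480, -480
The fifth differences are constant, so the polynomial has degree 5.

5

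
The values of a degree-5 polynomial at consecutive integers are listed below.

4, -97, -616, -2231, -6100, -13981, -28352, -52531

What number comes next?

-90796

Δ: -101  -519  -1615  -3869  -7881  -14371  -24179
Δ²: -418  -1096  -2254  -4012  -6490  -9808
Δ³: -678  -1158  -1758  -2478  -3318
Δ⁴: -480  -600  -720  -840
Δ⁵: -120  -120  -120
Fifth differences constant at -120.
-840 − 120 = -960;  -3318 − 960 = -4278;  -9808 − 4278 = -14086;  -24179 − 14086 = -38265;  -52531 − 38265 = -90796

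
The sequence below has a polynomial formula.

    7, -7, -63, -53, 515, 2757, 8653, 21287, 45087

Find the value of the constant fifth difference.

Δ: -14, -56, 10, 568, 2242, 5896, 12634, 23800
Δ²: -42, 66, 558, 1674, 3654, 6738, 11166
Δ³: 108, 492, 1116, 1980, 3084, 4428
Δ⁴: 384, 624, 864, 1104, 1344
Δ⁵: 240, 240, 240, 240

240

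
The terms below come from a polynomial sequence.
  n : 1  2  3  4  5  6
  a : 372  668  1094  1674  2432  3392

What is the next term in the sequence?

4578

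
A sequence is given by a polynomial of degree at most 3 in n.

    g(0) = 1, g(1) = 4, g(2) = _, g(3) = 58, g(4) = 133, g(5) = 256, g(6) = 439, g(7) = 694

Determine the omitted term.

Using the last 5 terms:
First differences: 75  123  183  255
Second differences: 48  60  72
Third differences: 12  12
Constant third difference = 12.
Extend backward: 48 − 12 = 36;  75 − 36 = 39;  58 − 39 = 19

19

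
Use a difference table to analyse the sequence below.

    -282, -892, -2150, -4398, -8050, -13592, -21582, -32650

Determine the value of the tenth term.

D1: -610, -1258, -2248, -3652, -5542, -7990, -11068
D2: -648, -990, -1404, -1890, -2448, -3078
D3: -342, -414, -486, -558, -630
D4: -72, -72, -72, -72
Constant fourth difference = -72, so extend:
-630 − 72 = -702;  -3078 − 702 = -3780;  -11068 − 3780 = -14848;  -32650 − 14848 = -47498
-702 − 72 = -774;  -3780 − 774 = -4554;  -14848 − 4554 = -19402;  -47498 − 19402 = -66900

-66900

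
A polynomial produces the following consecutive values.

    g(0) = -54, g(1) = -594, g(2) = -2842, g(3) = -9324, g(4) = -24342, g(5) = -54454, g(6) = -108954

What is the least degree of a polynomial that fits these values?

5

-540, -2248, -6482, -15018, -30112, -54500
-1708, -4234, -8536, -15094, -24388
-2526, -4302, -6558, -9294
-1776, -2256, -2736
-480, -480
The fifth differences are constant, so the polynomial has degree 5.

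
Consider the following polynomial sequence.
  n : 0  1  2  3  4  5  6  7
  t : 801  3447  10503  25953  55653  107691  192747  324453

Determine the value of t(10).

1187631

D1: 2646  7056  15450  29700  52038  85056  131706
D2: 4410  8394  14250  22338  33018  46650
D3: 3984  5856  8088  10680  13632
D4: 1872  2232  2592  2952
D5: 360  360  360
Fifth differences constant at 360.
2952 + 360 = 3312;  13632 + 3312 = 16944;  46650 + 16944 = 63594;  131706 + 63594 = 195300;  324453 + 195300 = 519753
3312 + 360 = 3672;  16944 + 3672 = 20616;  63594 + 20616 = 84210;  195300 + 84210 = 279510;  519753 + 279510 = 799263
3672 + 360 = 4032;  20616 + 4032 = 24648;  84210 + 24648 = 108858;  279510 + 108858 = 388368;  799263 + 388368 = 1187631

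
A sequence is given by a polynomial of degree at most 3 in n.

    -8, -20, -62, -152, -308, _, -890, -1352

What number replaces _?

Using the first 5 terms:
First differences: -12  -42  -90  -156
Second differences: -30  -48  -66
Third differences: -18  -18
Constant third difference = -18.
Extend forward: -66 − 18 = -84;  -156 − 84 = -240;  -308 − 240 = -548

-548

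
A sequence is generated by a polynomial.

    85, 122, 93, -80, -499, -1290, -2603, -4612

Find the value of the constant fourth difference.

-24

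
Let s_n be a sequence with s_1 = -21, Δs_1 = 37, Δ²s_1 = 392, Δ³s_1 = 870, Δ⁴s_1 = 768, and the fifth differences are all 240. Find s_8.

70840

Build the table forward from the leading diagonal:
Fifth differences: 240, 240, 240, 240, 240, 240, 240, 240
Fourth differences: 768, 1008, 1248, 1488, 1728, 1968, 2208, 2448
Third differences: 870, 1638, 2646, 3894, 5382, 7110, 9078, 11286
Second differences: 392, 1262, 2900, 5546, 9440, 14822, 21932, 31010
First differences: 37, 429, 1691, 4591, 10137, 19577, 34399, 56331
s: -21, 16, 445, 2136, 6727, 16864, 36441, 70840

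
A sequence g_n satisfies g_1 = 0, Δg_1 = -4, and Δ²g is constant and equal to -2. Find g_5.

Build the table forward from the leading diagonal:
Second differences: -2  -2  -2  -2  -2
First differences: -4  -6  -8  -10  -12
g: 0  -4  -10  -18  -28

-28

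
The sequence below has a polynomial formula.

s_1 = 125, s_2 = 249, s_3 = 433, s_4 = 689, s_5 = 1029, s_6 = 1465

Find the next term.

2009

Δ: 124  184  256  340  436
Δ²: 60  72  84  96
Δ³: 12  12  12
Third differences constant at 12.
96 + 12 = 108;  436 + 108 = 544;  1465 + 544 = 2009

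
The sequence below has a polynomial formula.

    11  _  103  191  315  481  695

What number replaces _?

Using the last 5 terms:
Δ: 88  124  166  214
Δ²: 36  42  48
Δ³: 6  6
Constant third difference = 6.
Extend backward: 36 − 6 = 30;  88 − 30 = 58;  103 − 58 = 45

45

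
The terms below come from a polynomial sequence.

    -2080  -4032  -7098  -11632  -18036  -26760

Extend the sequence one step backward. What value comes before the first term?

-936

Δ: -1952, -3066, -4534, -6404, -8724
Δ²: -1114, -1468, -1870, -2320
Δ³: -354, -402, -450
Δ⁴: -48, -48
The fourth differences are constant at -48.
Work back: -354 + 48 = -306;  -1114 + 306 = -808;  -1952 + 808 = -1144;  -2080 + 1144 = -936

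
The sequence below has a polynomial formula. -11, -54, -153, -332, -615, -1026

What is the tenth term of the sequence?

-4430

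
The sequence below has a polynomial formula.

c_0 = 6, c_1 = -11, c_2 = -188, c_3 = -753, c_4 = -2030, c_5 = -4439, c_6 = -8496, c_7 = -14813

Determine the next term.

-17, -177, -565, -1277, -2409, -4057, -6317
-160, -388, -712, -1132, -1648, -2260
-228, -324, -420, -516, -612
-96, -96, -96, -96
Constant fourth difference = -96, so extend:
-612 − 96 = -708;  -2260 − 708 = -2968;  -6317 − 2968 = -9285;  -14813 − 9285 = -24098

-24098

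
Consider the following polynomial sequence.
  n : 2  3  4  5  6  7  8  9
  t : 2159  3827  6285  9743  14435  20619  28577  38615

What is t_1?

First differences: 1668  2458  3458  4692  6184  7958  10038
Second differences: 790  1000  1234  1492  1774  2080
Third differences: 210  234  258  282  306
Fourth differences: 24  24  24  24
The fourth differences are constant at 24.
Work back: 210 − 24 = 186;  790 − 186 = 604;  1668 − 604 = 1064;  2159 − 1064 = 1095

1095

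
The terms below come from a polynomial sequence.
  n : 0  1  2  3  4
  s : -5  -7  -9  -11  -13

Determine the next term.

-15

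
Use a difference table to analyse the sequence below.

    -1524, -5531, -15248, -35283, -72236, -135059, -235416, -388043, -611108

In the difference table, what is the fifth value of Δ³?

Δ: -4007, -9717, -20035, -36953, -62823, -100357, -152627, -223065
Δ²: -5710, -10318, -16918, -25870, -37534, -52270, -70438
Δ³: -4608, -6600, -8952, -11664, -14736, -18168
Δ⁴: -1992, -2352, -2712, -3072, -3432
Δ⁵: -360, -360, -360, -360

-14736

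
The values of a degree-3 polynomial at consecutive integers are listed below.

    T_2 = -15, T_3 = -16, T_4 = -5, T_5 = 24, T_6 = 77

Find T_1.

-8

D1: -1, 11, 29, 53
D2: 12, 18, 24
D3: 6, 6
The third differences are constant at 6.
Work back: 12 − 6 = 6;  -1 − 6 = -7;  -15 + 7 = -8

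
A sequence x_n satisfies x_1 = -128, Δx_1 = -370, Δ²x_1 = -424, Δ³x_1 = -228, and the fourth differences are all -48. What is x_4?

-2738

Build the table forward from the leading diagonal:
D4: -48, -48, -48, -48
D3: -228, -276, -324, -372
D2: -424, -652, -928, -1252
D1: -370, -794, -1446, -2374
x: -128, -498, -1292, -2738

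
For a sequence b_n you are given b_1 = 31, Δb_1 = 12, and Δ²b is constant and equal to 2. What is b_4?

Build the table forward from the leading diagonal:
D2: 2  2  2  2
D1: 12  14  16  18
b: 31  43  57  73

73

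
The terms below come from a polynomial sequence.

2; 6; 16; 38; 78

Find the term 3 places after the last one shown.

366

Δ: 4, 10, 22, 40
Δ²: 6, 12, 18
Δ³: 6, 6
Third differences constant at 6.
18 + 6 = 24;  40 + 24 = 64;  78 + 64 = 142
24 + 6 = 30;  64 + 30 = 94;  142 + 94 = 236
30 + 6 = 36;  94 + 36 = 130;  236 + 130 = 366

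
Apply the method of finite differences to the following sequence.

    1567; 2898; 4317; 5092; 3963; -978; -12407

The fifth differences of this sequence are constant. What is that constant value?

-120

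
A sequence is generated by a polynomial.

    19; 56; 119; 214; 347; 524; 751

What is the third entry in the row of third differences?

Δ: 37, 63, 95, 133, 177, 227
Δ²: 26, 32, 38, 44, 50
Δ³: 6, 6, 6, 6

6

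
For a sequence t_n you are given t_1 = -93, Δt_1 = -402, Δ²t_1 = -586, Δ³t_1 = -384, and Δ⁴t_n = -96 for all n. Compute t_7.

-20415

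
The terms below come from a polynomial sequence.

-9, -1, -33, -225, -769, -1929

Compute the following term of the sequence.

Δ: 8, -32, -192, -544, -1160
Δ²: -40, -160, -352, -616
Δ³: -120, -192, -264
Δ⁴: -72, -72
Constant fourth difference = -72, so extend:
-264 − 72 = -336;  -616 − 336 = -952;  -1160 − 952 = -2112;  -1929 − 2112 = -4041

-4041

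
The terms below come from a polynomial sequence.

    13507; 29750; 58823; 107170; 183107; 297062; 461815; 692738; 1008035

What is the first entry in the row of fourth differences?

Δ: 16243, 29073, 48347, 75937, 113955, 164753, 230923, 315297
Δ²: 12830, 19274, 27590, 38018, 50798, 66170, 84374
Δ³: 6444, 8316, 10428, 12780, 15372, 18204
Δ⁴: 1872, 2112, 2352, 2592, 2832
Δ⁵: 240, 240, 240, 240

1872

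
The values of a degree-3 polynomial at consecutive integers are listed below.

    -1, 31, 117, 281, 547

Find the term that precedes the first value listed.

32  86  164  266
54  78  102
24  24
The third differences are constant at 24.
Work back: 54 − 24 = 30;  32 − 30 = 2;  -1 − 2 = -3

-3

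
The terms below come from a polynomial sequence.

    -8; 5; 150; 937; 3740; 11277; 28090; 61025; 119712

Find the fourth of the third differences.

First differences: 13, 145, 787, 2803, 7537, 16813, 32935, 58687
Second differences: 132, 642, 2016, 4734, 9276, 16122, 25752
Third differences: 510, 1374, 2718, 4542, 6846, 9630
Fourth differences: 864, 1344, 1824, 2304, 2784
Fifth differences: 480, 480, 480, 480

4542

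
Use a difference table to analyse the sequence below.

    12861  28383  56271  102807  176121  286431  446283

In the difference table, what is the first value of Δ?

Δ: 15522, 27888, 46536, 73314, 110310, 159852
Δ²: 12366, 18648, 26778, 36996, 49542
Δ³: 6282, 8130, 10218, 12546
Δ⁴: 1848, 2088, 2328
Δ⁵: 240, 240

15522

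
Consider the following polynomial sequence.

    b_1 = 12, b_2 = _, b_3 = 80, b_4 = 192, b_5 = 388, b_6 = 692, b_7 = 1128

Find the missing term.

28

Using the last 5 terms:
First differences: 112  196  304  436
Second differences: 84  108  132
Third differences: 24  24
Constant third difference = 24.
Extend backward: 84 − 24 = 60;  112 − 60 = 52;  80 − 52 = 28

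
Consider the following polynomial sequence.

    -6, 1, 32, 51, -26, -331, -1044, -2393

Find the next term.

D1: 7, 31, 19, -77, -305, -713, -1349
D2: 24, -12, -96, -228, -408, -636
D3: -36, -84, -132, -180, -228
D4: -48, -48, -48, -48
Fourth differences constant at -48.
-228 − 48 = -276;  -636 − 276 = -912;  -1349 − 912 = -2261;  -2393 − 2261 = -4654

-4654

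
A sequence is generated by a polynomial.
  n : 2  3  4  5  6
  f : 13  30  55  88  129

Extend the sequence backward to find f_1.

4

Δ: 17, 25, 33, 41
Δ²: 8, 8, 8
The second differences are constant at 8.
Work back: 17 − 8 = 9;  13 − 9 = 4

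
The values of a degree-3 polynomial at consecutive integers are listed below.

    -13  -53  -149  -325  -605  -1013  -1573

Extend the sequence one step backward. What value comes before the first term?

Δ: -40, -96, -176, -280, -408, -560
Δ²: -56, -80, -104, -128, -152
Δ³: -24, -24, -24, -24
The third differences are constant at -24.
Work back: -56 + 24 = -32;  -40 + 32 = -8;  -13 + 8 = -5

-5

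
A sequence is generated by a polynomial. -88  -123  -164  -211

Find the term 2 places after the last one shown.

-323

-35, -41, -47
-6, -6
Constant second difference = -6, so extend:
-47 − 6 = -53;  -211 − 53 = -264
-53 − 6 = -59;  -264 − 59 = -323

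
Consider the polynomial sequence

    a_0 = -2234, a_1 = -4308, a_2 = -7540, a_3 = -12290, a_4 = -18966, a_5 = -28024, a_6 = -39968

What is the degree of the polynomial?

First differences: -2074, -3232, -4750, -6676, -9058, -11944
Second differences: -1158, -1518, -1926, -2382, -2886
Third differences: -360, -408, -456, -504
Fourth differences: -48, -48, -48
The fourth differences are constant, so the polynomial has degree 4.

4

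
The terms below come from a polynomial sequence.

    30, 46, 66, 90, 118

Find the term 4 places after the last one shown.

270

16  20  24  28
4  4  4
Constant second difference = 4, so extend:
28 + 4 = 32;  118 + 32 = 150
32 + 4 = 36;  150 + 36 = 186
36 + 4 = 40;  186 + 40 = 226
40 + 4 = 44;  226 + 44 = 270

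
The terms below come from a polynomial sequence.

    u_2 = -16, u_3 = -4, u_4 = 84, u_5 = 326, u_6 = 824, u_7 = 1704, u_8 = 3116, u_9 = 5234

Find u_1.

-6

First differences: 12  88  242  498  880  1412  2118
Second differences: 76  154  256  382  532  706
Third differences: 78  102  126  150  174
Fourth differences: 24  24  24  24
The fourth differences are constant at 24.
Work back: 78 − 24 = 54;  76 − 54 = 22;  12 − 22 = -10;  -16 + 10 = -6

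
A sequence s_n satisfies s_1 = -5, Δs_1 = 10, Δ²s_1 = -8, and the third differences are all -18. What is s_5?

-85

Build the table forward from the leading diagonal:
Δ³: -18, -18, -18, -18, -18
Δ²: -8, -26, -44, -62, -80
Δ: 10, 2, -24, -68, -130
s: -5, 5, 7, -17, -85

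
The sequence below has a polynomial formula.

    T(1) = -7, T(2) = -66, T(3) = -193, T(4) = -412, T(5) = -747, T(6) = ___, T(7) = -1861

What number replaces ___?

-1222

Using the first 5 terms:
Δ: -59, -127, -219, -335
Δ²: -68, -92, -116
Δ³: -24, -24
Constant third difference = -24.
Extend forward: -116 − 24 = -140;  -335 − 140 = -475;  -747 − 475 = -1222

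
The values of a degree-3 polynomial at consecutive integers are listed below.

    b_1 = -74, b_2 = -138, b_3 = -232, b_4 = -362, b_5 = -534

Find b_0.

-34

-64  -94  -130  -172
-30  -36  -42
-6  -6
The third differences are constant at -6.
Work back: -30 + 6 = -24;  -64 + 24 = -40;  -74 + 40 = -34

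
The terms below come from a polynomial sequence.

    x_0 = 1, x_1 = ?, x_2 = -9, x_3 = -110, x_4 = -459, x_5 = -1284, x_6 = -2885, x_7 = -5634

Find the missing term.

Using the last 6 terms:
Δ: -101, -349, -825, -1601, -2749
Δ²: -248, -476, -776, -1148
Δ³: -228, -300, -372
Δ⁴: -72, -72
Constant fourth difference = -72.
Extend backward: -228 + 72 = -156;  -248 + 156 = -92;  -101 + 92 = -9;  -9 + 9 = 0

0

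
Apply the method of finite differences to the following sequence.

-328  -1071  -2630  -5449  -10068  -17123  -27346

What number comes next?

First differences: -743 , -1559 , -2819 , -4619 , -7055 , -10223
Second differences: -816 , -1260 , -1800 , -2436 , -3168
Third differences: -444 , -540 , -636 , -732
Fourth differences: -96 , -96 , -96
Fourth differences constant at -96.
-732 − 96 = -828;  -3168 − 828 = -3996;  -10223 − 3996 = -14219;  -27346 − 14219 = -41565

-41565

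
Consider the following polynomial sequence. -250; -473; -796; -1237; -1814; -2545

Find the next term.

-3448

Δ: -223, -323, -441, -577, -731
Δ²: -100, -118, -136, -154
Δ³: -18, -18, -18
The third differences are constant (-18).
-154 − 18 = -172;  -731 − 172 = -903;  -2545 − 903 = -3448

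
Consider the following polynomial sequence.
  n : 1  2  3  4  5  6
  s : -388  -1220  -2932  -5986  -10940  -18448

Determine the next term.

-29260

-832 , -1712 , -3054 , -4954 , -7508
-880 , -1342 , -1900 , -2554
-462 , -558 , -654
-96 , -96
Fourth differences constant at -96.
-654 − 96 = -750;  -2554 − 750 = -3304;  -7508 − 3304 = -10812;  -18448 − 10812 = -29260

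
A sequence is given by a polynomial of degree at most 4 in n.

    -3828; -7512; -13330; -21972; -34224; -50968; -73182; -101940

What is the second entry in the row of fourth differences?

-96

D1: -3684, -5818, -8642, -12252, -16744, -22214, -28758
D2: -2134, -2824, -3610, -4492, -5470, -6544
D3: -690, -786, -882, -978, -1074
D4: -96, -96, -96, -96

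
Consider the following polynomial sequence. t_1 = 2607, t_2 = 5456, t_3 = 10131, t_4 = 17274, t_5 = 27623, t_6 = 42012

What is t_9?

First differences: 2849 , 4675 , 7143 , 10349 , 14389
Second differences: 1826 , 2468 , 3206 , 4040
Third differences: 642 , 738 , 834
Fourth differences: 96 , 96
Constant fourth difference = 96, so extend:
834 + 96 = 930;  4040 + 930 = 4970;  14389 + 4970 = 19359;  42012 + 19359 = 61371
930 + 96 = 1026;  4970 + 1026 = 5996;  19359 + 5996 = 25355;  61371 + 25355 = 86726
1026 + 96 = 1122;  5996 + 1122 = 7118;  25355 + 7118 = 32473;  86726 + 32473 = 119199

119199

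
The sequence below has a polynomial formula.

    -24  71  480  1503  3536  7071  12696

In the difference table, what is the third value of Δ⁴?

96

D1: 95, 409, 1023, 2033, 3535, 5625
D2: 314, 614, 1010, 1502, 2090
D3: 300, 396, 492, 588
D4: 96, 96, 96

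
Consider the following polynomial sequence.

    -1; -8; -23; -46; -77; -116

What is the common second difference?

First differences: -7, -15, -23, -31, -39
Second differences: -8, -8, -8, -8

-8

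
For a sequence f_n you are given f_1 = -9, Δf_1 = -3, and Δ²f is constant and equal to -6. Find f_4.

Build the table forward from the leading diagonal:
D2: -6  -6  -6  -6
D1: -3  -9  -15  -21
f: -9  -12  -21  -36

-36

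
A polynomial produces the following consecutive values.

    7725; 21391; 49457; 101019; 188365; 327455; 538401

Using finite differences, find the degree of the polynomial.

13666, 28066, 51562, 87346, 139090, 210946
14400, 23496, 35784, 51744, 71856
9096, 12288, 15960, 20112
3192, 3672, 4152
480, 480
The fifth differences are constant, so the polynomial has degree 5.

5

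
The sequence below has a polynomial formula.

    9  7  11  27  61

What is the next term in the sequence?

119

First differences: -2  4  16  34
Second differences: 6  12  18
Third differences: 6  6
The third differences are constant (6).
18 + 6 = 24;  34 + 24 = 58;  61 + 58 = 119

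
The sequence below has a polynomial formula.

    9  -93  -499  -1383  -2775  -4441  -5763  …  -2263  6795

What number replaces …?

Using the first 7 terms:
First differences: -102, -406, -884, -1392, -1666, -1322
Second differences: -304, -478, -508, -274, 344
Third differences: -174, -30, 234, 618
Fourth differences: 144, 264, 384
Fifth differences: 120, 120
Constant fifth difference = 120.
Extend forward: 384 + 120 = 504;  618 + 504 = 1122;  344 + 1122 = 1466;  -1322 + 1466 = 144;  -5763 + 144 = -5619

-5619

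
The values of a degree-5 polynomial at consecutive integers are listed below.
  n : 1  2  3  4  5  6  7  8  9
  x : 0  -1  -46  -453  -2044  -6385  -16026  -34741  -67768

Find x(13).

-512436

Δ: -1, -45, -407, -1591, -4341, -9641, -18715, -33027
Δ²: -44, -362, -1184, -2750, -5300, -9074, -14312
Δ³: -318, -822, -1566, -2550, -3774, -5238
Δ⁴: -504, -744, -984, -1224, -1464
Δ⁵: -240, -240, -240, -240
Fifth differences constant at -240.
-1464 − 240 = -1704;  -5238 − 1704 = -6942;  -14312 − 6942 = -21254;  -33027 − 21254 = -54281;  -67768 − 54281 = -122049
-1704 − 240 = -1944;  -6942 − 1944 = -8886;  -21254 − 8886 = -30140;  -54281 − 30140 = -84421;  -122049 − 84421 = -206470
-1944 − 240 = -2184;  -8886 − 2184 = -11070;  -30140 − 11070 = -41210;  -84421 − 41210 = -125631;  -206470 − 125631 = -332101
-2184 − 240 = -2424;  -11070 − 2424 = -13494;  -41210 − 13494 = -54704;  -125631 − 54704 = -180335;  -332101 − 180335 = -512436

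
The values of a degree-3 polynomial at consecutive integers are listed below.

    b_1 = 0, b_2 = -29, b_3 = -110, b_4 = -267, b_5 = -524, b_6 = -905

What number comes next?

-1434

D1: -29, -81, -157, -257, -381
D2: -52, -76, -100, -124
D3: -24, -24, -24
Constant third difference = -24, so extend:
-124 − 24 = -148;  -381 − 148 = -529;  -905 − 529 = -1434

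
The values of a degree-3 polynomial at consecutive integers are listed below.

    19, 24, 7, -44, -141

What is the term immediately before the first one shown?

4

First differences: 5, -17, -51, -97
Second differences: -22, -34, -46
Third differences: -12, -12
The third differences are constant at -12.
Work back: -22 + 12 = -10;  5 + 10 = 15;  19 − 15 = 4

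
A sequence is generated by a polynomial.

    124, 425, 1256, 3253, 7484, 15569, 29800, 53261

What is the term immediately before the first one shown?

29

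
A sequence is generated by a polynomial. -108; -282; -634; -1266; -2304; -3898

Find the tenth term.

-19674

-174  -352  -632  -1038  -1594
-178  -280  -406  -556
-102  -126  -150
-24  -24
Fourth differences constant at -24.
-150 − 24 = -174;  -556 − 174 = -730;  -1594 − 730 = -2324;  -3898 − 2324 = -6222
-174 − 24 = -198;  -730 − 198 = -928;  -2324 − 928 = -3252;  -6222 − 3252 = -9474
-198 − 24 = -222;  -928 − 222 = -1150;  -3252 − 1150 = -4402;  -9474 − 4402 = -13876
-222 − 24 = -246;  -1150 − 246 = -1396;  -4402 − 1396 = -5798;  -13876 − 5798 = -19674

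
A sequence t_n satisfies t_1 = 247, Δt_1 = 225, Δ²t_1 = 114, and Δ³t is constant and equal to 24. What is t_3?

811

Build the table forward from the leading diagonal:
Third differences: 24, 24, 24
Second differences: 114, 138, 162
First differences: 225, 339, 477
t: 247, 472, 811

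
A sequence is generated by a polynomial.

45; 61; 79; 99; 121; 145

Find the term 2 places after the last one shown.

199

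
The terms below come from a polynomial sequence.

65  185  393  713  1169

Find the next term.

1785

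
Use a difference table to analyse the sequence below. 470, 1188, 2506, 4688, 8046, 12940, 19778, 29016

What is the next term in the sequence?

D1: 718, 1318, 2182, 3358, 4894, 6838, 9238
D2: 600, 864, 1176, 1536, 1944, 2400
D3: 264, 312, 360, 408, 456
D4: 48, 48, 48, 48
Fourth differences constant at 48.
456 + 48 = 504;  2400 + 504 = 2904;  9238 + 2904 = 12142;  29016 + 12142 = 41158

41158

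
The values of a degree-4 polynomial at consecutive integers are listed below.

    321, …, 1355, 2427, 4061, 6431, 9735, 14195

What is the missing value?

Using the last 6 terms:
Δ: 1072  1634  2370  3304  4460
Δ²: 562  736  934  1156
Δ³: 174  198  222
Δ⁴: 24  24
Constant fourth difference = 24.
Extend backward: 174 − 24 = 150;  562 − 150 = 412;  1072 − 412 = 660;  1355 − 660 = 695

695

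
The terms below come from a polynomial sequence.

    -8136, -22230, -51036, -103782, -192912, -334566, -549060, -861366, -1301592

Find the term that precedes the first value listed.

First differences: -14094  -28806  -52746  -89130  -141654  -214494  -312306  -440226
Second differences: -14712  -23940  -36384  -52524  -72840  -97812  -127920
Third differences: -9228  -12444  -16140  -20316  -24972  -30108
Fourth differences: -3216  -3696  -4176  -4656  -5136
Fifth differences: -480  -480  -480  -480
The fifth differences are constant at -480.
Work back: -3216 + 480 = -2736;  -9228 + 2736 = -6492;  -14712 + 6492 = -8220;  -14094 + 8220 = -5874;  -8136 + 5874 = -2262

-2262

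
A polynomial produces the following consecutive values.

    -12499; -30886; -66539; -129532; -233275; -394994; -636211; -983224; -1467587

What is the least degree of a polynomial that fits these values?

D1: -18387, -35653, -62993, -103743, -161719, -241217, -347013, -484363
D2: -17266, -27340, -40750, -57976, -79498, -105796, -137350
D3: -10074, -13410, -17226, -21522, -26298, -31554
D4: -3336, -3816, -4296, -4776, -5256
D5: -480, -480, -480, -480
The fifth differences are constant, so the polynomial has degree 5.

5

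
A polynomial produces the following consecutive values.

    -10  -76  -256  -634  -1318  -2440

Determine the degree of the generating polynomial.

4

Δ: -66, -180, -378, -684, -1122
Δ²: -114, -198, -306, -438
Δ³: -84, -108, -132
Δ⁴: -24, -24
The fourth differences are constant, so the polynomial has degree 4.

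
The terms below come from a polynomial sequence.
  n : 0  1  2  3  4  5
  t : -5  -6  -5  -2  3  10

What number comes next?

-1  1  3  5  7
2  2  2  2
Constant second difference = 2, so extend:
7 + 2 = 9;  10 + 9 = 19

19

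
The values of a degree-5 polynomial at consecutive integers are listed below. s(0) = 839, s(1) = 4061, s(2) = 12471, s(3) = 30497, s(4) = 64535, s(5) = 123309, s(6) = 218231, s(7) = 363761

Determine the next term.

Δ: 3222, 8410, 18026, 34038, 58774, 94922, 145530
Δ²: 5188, 9616, 16012, 24736, 36148, 50608
Δ³: 4428, 6396, 8724, 11412, 14460
Δ⁴: 1968, 2328, 2688, 3048
Δ⁵: 360, 360, 360
The fifth differences are constant (360).
3048 + 360 = 3408;  14460 + 3408 = 17868;  50608 + 17868 = 68476;  145530 + 68476 = 214006;  363761 + 214006 = 577767

577767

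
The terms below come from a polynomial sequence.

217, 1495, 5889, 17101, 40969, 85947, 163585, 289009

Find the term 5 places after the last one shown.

2473129

D1: 1278, 4394, 11212, 23868, 44978, 77638, 125424
D2: 3116, 6818, 12656, 21110, 32660, 47786
D3: 3702, 5838, 8454, 11550, 15126
D4: 2136, 2616, 3096, 3576
D5: 480, 480, 480
The fifth differences are constant (480).
3576 + 480 = 4056;  15126 + 4056 = 19182;  47786 + 19182 = 66968;  125424 + 66968 = 192392;  289009 + 192392 = 481401
4056 + 480 = 4536;  19182 + 4536 = 23718;  66968 + 23718 = 90686;  192392 + 90686 = 283078;  481401 + 283078 = 764479
4536 + 480 = 5016;  23718 + 5016 = 28734;  90686 + 28734 = 119420;  283078 + 119420 = 402498;  764479 + 402498 = 1166977
5016 + 480 = 5496;  28734 + 5496 = 34230;  119420 + 34230 = 153650;  402498 + 153650 = 556148;  1166977 + 556148 = 1723125
5496 + 480 = 5976;  34230 + 5976 = 40206;  153650 + 40206 = 193856;  556148 + 193856 = 750004;  1723125 + 750004 = 2473129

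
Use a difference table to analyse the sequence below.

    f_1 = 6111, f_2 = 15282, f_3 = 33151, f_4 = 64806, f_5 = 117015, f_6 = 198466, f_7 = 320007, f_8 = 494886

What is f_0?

Δ: 9171, 17869, 31655, 52209, 81451, 121541, 174879
Δ²: 8698, 13786, 20554, 29242, 40090, 53338
Δ³: 5088, 6768, 8688, 10848, 13248
Δ⁴: 1680, 1920, 2160, 2400
Δ⁵: 240, 240, 240
The fifth differences are constant at 240.
Work back: 1680 − 240 = 1440;  5088 − 1440 = 3648;  8698 − 3648 = 5050;  9171 − 5050 = 4121;  6111 − 4121 = 1990

1990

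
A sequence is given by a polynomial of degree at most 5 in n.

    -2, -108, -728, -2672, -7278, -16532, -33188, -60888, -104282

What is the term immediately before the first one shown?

Δ: -106, -620, -1944, -4606, -9254, -16656, -27700, -43394
Δ²: -514, -1324, -2662, -4648, -7402, -11044, -15694
Δ³: -810, -1338, -1986, -2754, -3642, -4650
Δ⁴: -528, -648, -768, -888, -1008
Δ⁵: -120, -120, -120, -120
The fifth differences are constant at -120.
Work back: -528 + 120 = -408;  -810 + 408 = -402;  -514 + 402 = -112;  -106 + 112 = 6;  -2 − 6 = -8

-8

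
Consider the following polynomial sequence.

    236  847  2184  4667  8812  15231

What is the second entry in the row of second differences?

1146

First differences: 611, 1337, 2483, 4145, 6419
Second differences: 726, 1146, 1662, 2274
Third differences: 420, 516, 612
Fourth differences: 96, 96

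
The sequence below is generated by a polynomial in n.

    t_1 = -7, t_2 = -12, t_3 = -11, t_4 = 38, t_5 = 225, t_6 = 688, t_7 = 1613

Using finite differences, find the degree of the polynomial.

D1: -5, 1, 49, 187, 463, 925
D2: 6, 48, 138, 276, 462
D3: 42, 90, 138, 186
D4: 48, 48, 48
The fourth differences are constant, so the polynomial has degree 4.

4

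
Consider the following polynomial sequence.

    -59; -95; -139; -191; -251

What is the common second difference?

D1: -36, -44, -52, -60
D2: -8, -8, -8

-8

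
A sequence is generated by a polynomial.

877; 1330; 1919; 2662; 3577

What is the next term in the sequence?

Δ: 453  589  743  915
Δ²: 136  154  172
Δ³: 18  18
The third differences are constant (18).
172 + 18 = 190;  915 + 190 = 1105;  3577 + 1105 = 4682

4682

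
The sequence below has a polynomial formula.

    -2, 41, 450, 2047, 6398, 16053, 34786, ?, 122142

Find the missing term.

67835

Using the first 7 terms:
43  409  1597  4351  9655  18733
366  1188  2754  5304  9078
822  1566  2550  3774
744  984  1224
240  240
Constant fifth difference = 240.
Extend forward: 1224 + 240 = 1464;  3774 + 1464 = 5238;  9078 + 5238 = 14316;  18733 + 14316 = 33049;  34786 + 33049 = 67835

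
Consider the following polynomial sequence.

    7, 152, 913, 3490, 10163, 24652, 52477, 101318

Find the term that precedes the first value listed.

-2

D1: 145  761  2577  6673  14489  27825  48841
D2: 616  1816  4096  7816  13336  21016
D3: 1200  2280  3720  5520  7680
D4: 1080  1440  1800  2160
D5: 360  360  360
The fifth differences are constant at 360.
Work back: 1080 − 360 = 720;  1200 − 720 = 480;  616 − 480 = 136;  145 − 136 = 9;  7 − 9 = -2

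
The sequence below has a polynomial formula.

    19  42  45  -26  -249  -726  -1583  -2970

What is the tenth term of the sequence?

First differences: 23, 3, -71, -223, -477, -857, -1387
Second differences: -20, -74, -152, -254, -380, -530
Third differences: -54, -78, -102, -126, -150
Fourth differences: -24, -24, -24, -24
The fourth differences are constant (-24).
-150 − 24 = -174;  -530 − 174 = -704;  -1387 − 704 = -2091;  -2970 − 2091 = -5061
-174 − 24 = -198;  -704 − 198 = -902;  -2091 − 902 = -2993;  -5061 − 2993 = -8054

-8054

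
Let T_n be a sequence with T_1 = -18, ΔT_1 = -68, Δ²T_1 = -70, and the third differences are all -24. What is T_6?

-1298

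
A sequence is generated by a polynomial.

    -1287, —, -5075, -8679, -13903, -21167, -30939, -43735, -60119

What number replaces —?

Using the last 7 terms:
D1: -3604, -5224, -7264, -9772, -12796, -16384
D2: -1620, -2040, -2508, -3024, -3588
D3: -420, -468, -516, -564
D4: -48, -48, -48
Constant fourth difference = -48.
Extend backward: -420 + 48 = -372;  -1620 + 372 = -1248;  -3604 + 1248 = -2356;  -5075 + 2356 = -2719

-2719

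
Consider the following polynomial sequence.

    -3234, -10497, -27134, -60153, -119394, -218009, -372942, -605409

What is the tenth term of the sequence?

First differences: -7263 , -16637 , -33019 , -59241 , -98615 , -154933 , -232467
Second differences: -9374 , -16382 , -26222 , -39374 , -56318 , -77534
Third differences: -7008 , -9840 , -13152 , -16944 , -21216
Fourth differences: -2832 , -3312 , -3792 , -4272
Fifth differences: -480 , -480 , -480
The fifth differences are constant (-480).
-4272 − 480 = -4752;  -21216 − 4752 = -25968;  -77534 − 25968 = -103502;  -232467 − 103502 = -335969;  -605409 − 335969 = -941378
-4752 − 480 = -5232;  -25968 − 5232 = -31200;  -103502 − 31200 = -134702;  -335969 − 134702 = -470671;  -941378 − 470671 = -1412049

-1412049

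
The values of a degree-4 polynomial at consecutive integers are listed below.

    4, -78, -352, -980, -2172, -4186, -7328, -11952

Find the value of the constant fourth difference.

-48

D1: -82, -274, -628, -1192, -2014, -3142, -4624
D2: -192, -354, -564, -822, -1128, -1482
D3: -162, -210, -258, -306, -354
D4: -48, -48, -48, -48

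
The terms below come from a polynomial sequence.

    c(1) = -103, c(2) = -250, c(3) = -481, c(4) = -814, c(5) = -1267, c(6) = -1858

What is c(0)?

-22

Δ: -147  -231  -333  -453  -591
Δ²: -84  -102  -120  -138
Δ³: -18  -18  -18
The third differences are constant at -18.
Work back: -84 + 18 = -66;  -147 + 66 = -81;  -103 + 81 = -22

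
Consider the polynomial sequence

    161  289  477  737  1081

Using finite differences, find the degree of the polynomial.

3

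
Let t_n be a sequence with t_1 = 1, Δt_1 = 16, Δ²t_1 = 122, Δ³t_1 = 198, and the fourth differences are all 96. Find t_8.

Build the table forward from the leading diagonal:
Fourth differences: 96  96  96  96  96  96  96  96
Third differences: 198  294  390  486  582  678  774  870
Second differences: 122  320  614  1004  1490  2072  2750  3524
First differences: 16  138  458  1072  2076  3566  5638  8388
t: 1  17  155  613  1685  3761  7327  12965

12965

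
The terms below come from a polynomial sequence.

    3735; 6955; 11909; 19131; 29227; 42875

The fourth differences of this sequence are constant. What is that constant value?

Δ: 3220, 4954, 7222, 10096, 13648
Δ²: 1734, 2268, 2874, 3552
Δ³: 534, 606, 678
Δ⁴: 72, 72

72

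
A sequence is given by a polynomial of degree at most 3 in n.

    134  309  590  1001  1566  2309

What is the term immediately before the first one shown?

41

D1: 175  281  411  565  743
D2: 106  130  154  178
D3: 24  24  24
The third differences are constant at 24.
Work back: 106 − 24 = 82;  175 − 82 = 93;  134 − 93 = 41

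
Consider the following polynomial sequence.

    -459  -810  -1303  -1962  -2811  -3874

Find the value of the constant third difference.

-24

First differences: -351, -493, -659, -849, -1063
Second differences: -142, -166, -190, -214
Third differences: -24, -24, -24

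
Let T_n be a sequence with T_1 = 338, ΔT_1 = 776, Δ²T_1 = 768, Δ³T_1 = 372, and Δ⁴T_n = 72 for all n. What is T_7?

Build the table forward from the leading diagonal:
D4: 72, 72, 72, 72, 72, 72, 72
D3: 372, 444, 516, 588, 660, 732, 804
D2: 768, 1140, 1584, 2100, 2688, 3348, 4080
D1: 776, 1544, 2684, 4268, 6368, 9056, 12404
T: 338, 1114, 2658, 5342, 9610, 15978, 25034

25034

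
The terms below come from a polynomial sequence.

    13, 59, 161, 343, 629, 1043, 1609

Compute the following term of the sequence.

First differences: 46 , 102 , 182 , 286 , 414 , 566
Second differences: 56 , 80 , 104 , 128 , 152
Third differences: 24 , 24 , 24 , 24
Third differences constant at 24.
152 + 24 = 176;  566 + 176 = 742;  1609 + 742 = 2351

2351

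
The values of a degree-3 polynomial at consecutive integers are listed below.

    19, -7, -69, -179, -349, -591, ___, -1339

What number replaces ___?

Using the first 6 terms:
Δ: -26, -62, -110, -170, -242
Δ²: -36, -48, -60, -72
Δ³: -12, -12, -12
Constant third difference = -12.
Extend forward: -72 − 12 = -84;  -242 − 84 = -326;  -591 − 326 = -917

-917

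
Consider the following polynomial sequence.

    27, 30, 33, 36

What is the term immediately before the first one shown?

24

3  3  3
The first differences are constant at 3.
Work back: 27 − 3 = 24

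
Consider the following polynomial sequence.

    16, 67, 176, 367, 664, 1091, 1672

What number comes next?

2431

D1: 51  109  191  297  427  581
D2: 58  82  106  130  154
D3: 24  24  24  24
The third differences are constant (24).
154 + 24 = 178;  581 + 178 = 759;  1672 + 759 = 2431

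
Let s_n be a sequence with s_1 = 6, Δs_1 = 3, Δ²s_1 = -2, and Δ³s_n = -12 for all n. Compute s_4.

-3

Build the table forward from the leading diagonal:
D3: -12, -12, -12, -12
D2: -2, -14, -26, -38
D1: 3, 1, -13, -39
s: 6, 9, 10, -3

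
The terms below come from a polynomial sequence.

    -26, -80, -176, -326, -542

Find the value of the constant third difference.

-12

D1: -54, -96, -150, -216
D2: -42, -54, -66
D3: -12, -12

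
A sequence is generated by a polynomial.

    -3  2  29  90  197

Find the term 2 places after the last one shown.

Δ: 5, 27, 61, 107
Δ²: 22, 34, 46
Δ³: 12, 12
Third differences constant at 12.
46 + 12 = 58;  107 + 58 = 165;  197 + 165 = 362
58 + 12 = 70;  165 + 70 = 235;  362 + 235 = 597

597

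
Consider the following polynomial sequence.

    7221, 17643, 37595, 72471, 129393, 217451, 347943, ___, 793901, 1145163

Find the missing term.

534615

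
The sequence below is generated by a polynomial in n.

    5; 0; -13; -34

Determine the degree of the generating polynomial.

First differences: -5, -13, -21
Second differences: -8, -8
The second differences are constant, so the polynomial has degree 2.

2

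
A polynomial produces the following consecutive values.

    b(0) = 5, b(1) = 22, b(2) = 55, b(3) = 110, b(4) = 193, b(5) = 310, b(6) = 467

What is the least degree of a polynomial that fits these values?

17, 33, 55, 83, 117, 157
16, 22, 28, 34, 40
6, 6, 6, 6
The third differences are constant, so the polynomial has degree 3.

3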